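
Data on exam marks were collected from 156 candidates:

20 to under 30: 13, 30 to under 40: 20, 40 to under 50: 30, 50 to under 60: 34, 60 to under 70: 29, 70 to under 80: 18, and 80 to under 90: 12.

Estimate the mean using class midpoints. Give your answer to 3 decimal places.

Midpoints: 25, 35, 45, 55, 65, 75, 85
Σfm = 13×25 + 20×35 + 30×45 + 34×55 + 29×65 + 18×75 + 12×85 = 8500
n = Σf = 156
Mean = 8500 / 156 = 54.4872

54.487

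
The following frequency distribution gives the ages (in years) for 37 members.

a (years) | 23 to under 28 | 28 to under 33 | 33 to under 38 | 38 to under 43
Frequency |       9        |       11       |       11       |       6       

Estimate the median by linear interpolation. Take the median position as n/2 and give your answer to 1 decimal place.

Cumulative frequencies: 9, 20, 31, 37
n = 37; position = n/2 = 18.5.
This falls in the class 28 to under 33: L = 28, F = 9, f = 11, h = 5.
Median ≈ 28 + ((18.5 − 9) / 11) × 5 = 32.3182

32.3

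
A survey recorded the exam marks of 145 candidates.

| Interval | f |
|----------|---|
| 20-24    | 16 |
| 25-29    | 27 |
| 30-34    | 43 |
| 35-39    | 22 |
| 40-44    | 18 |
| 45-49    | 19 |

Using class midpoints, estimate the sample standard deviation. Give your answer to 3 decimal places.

Midpoints: 22, 27, 32, 37, 42, 47
n = 145, Σfm = 4920, mean = 33.9310
Σfm² = 175300
Σf(m − x̄)² = Σfm² − (Σfm)²/n = 175300 − 4920²/145 = 8359.3103
Sample variance = 8359.3103 / 144 = 58.0508
Standard deviation = √58.0508 = 7.6191

7.619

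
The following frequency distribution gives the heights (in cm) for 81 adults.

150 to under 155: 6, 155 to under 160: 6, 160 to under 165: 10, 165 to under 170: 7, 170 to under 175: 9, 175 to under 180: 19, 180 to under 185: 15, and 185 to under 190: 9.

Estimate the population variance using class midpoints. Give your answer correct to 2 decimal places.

110.00

Midpoints: 152.5, 157.5, 162.5, 167.5, 172.5, 177.5, 182.5, 187.5
n = 81, Σfm = 14007.5, mean = 172.9321
Σfm² = 2431256.25
Σf(m − x̄)² = Σfm² − (Σfm)²/n = 2431256.25 − 14007.5²/81 = 8909.8765
Population variance = 8909.8765 / 81 = 109.9985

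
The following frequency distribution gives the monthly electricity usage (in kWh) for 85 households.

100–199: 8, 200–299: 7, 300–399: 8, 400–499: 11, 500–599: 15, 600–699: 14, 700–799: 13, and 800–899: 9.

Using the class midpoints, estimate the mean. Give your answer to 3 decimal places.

534.206

Midpoints: 149.5, 249.5, 349.5, 449.5, 549.5, 649.5, 749.5, 849.5
Σfm = 8×149.5 + 7×249.5 + 8×349.5 + 11×449.5 + 15×549.5 + 14×649.5 + 13×749.5 + 9×849.5 = 45407.5
n = Σf = 85
Mean = 45407.5 / 85 = 534.2059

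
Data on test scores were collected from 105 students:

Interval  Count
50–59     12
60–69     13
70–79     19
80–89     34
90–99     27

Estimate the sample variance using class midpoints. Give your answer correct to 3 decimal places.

171.374

Midpoints: 54.5, 64.5, 74.5, 84.5, 94.5
n = 105, Σfm = 8332.5, mean = 79.3571
Σfm² = 679066.25
Σf(m − x̄)² = Σfm² − (Σfm)²/n = 679066.25 − 8332.5²/105 = 17822.8571
Sample variance = 17822.8571 / 104 = 171.3736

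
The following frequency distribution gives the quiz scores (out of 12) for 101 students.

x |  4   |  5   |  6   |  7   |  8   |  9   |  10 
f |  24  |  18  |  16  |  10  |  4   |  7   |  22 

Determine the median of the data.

6

Cumulative frequencies: 24, 42, 58, 68, 72, 79, 101
n = 101, so the median is the value in position (n+1)/2 = 51.
Position 51 falls at value 6.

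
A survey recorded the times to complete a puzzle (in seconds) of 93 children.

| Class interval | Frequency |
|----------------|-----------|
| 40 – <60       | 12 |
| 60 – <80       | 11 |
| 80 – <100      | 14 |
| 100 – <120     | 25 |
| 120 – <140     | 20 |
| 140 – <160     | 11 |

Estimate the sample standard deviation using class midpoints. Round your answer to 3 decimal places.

Midpoints: 50, 70, 90, 110, 130, 150
n = 93, Σfm = 9630, mean = 103.5484
Σfm² = 1085300
Σf(m − x̄)² = Σfm² − (Σfm)²/n = 1085300 − 9630²/93 = 88129.0323
Sample variance = 88129.0323 / 92 = 957.9243
Standard deviation = √957.9243 = 30.9504

30.950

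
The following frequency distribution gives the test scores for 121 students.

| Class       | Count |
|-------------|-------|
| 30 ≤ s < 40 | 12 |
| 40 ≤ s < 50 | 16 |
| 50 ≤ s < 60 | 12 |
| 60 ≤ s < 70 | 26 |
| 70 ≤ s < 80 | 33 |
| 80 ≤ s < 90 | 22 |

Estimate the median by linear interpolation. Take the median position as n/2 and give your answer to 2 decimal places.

Cumulative frequencies: 12, 28, 40, 66, 99, 121
n = 121; position = n/2 = 60.5.
This falls in the class 60 ≤ s < 70: L = 60, F = 40, f = 26, h = 10.
Median ≈ 60 + ((60.5 − 40) / 26) × 10 = 67.8846

67.88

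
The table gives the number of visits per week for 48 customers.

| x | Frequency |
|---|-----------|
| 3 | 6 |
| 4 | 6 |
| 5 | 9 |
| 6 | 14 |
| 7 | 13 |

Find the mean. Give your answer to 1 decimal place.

Values: 3, 4, 5, 6, 7
Σfx = 6×3 + 6×4 + 9×5 + 14×6 + 13×7 = 262
n = Σf = 48
Mean = 262 / 48 = 5.4583

5.5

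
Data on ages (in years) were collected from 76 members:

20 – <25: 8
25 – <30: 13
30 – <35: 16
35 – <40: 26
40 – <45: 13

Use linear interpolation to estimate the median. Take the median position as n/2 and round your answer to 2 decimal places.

Cumulative frequencies: 8, 21, 37, 63, 76
n = 76; position = n/2 = 38.
This falls in the class 35 – <40: L = 35, F = 37, f = 26, h = 5.
Median ≈ 35 + ((38 − 37) / 26) × 5 = 35.1923

35.19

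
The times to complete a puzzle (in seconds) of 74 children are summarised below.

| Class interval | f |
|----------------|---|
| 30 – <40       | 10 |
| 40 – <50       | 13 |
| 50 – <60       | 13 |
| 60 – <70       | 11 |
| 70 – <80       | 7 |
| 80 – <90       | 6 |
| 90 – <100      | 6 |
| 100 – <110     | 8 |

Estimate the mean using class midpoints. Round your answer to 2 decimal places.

Midpoints: 35, 45, 55, 65, 75, 85, 95, 105
Σfm = 10×35 + 13×45 + 13×55 + 11×65 + 7×75 + 6×85 + 6×95 + 8×105 = 4810
n = Σf = 74
Mean = 4810 / 74 = 65.0000

65.00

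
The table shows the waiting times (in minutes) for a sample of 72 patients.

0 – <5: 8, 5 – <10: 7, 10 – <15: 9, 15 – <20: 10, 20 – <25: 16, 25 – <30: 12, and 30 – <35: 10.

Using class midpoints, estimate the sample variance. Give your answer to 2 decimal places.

Midpoints: 2.5, 7.5, 12.5, 17.5, 22.5, 27.5, 32.5
n = 72, Σfm = 1375, mean = 19.0972
Σfm² = 32650
Σf(m − x̄)² = Σfm² − (Σfm)²/n = 32650 − 1375²/72 = 6391.3194
Sample variance = 6391.3194 / 71 = 90.0186

90.02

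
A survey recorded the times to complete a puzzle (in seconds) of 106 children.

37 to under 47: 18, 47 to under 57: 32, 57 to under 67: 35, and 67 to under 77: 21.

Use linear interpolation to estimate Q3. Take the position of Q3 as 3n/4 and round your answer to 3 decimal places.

Cumulative frequencies: 18, 50, 85, 106
n = 106; position = 3n/4 = 79.5.
This falls in the class 57 to under 67: L = 57, F = 50, f = 35, h = 10.
Upper quartile ≈ 57 + ((79.5 − 50) / 35) × 10 = 65.4286

65.429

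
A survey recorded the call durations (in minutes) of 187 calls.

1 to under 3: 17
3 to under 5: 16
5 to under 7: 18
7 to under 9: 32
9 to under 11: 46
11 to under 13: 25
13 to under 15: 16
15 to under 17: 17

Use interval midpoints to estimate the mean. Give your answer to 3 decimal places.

9.187

Midpoints: 2, 4, 6, 8, 10, 12, 14, 16
Σfm = 17×2 + 16×4 + 18×6 + 32×8 + 46×10 + 25×12 + 16×14 + 17×16 = 1718
n = Σf = 187
Mean = 1718 / 187 = 9.1872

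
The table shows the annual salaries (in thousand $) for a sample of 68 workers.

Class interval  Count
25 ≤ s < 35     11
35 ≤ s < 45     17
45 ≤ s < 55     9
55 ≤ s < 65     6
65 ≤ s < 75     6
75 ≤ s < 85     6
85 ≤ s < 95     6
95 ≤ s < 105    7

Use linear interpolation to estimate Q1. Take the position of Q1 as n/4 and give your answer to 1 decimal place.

Cumulative frequencies: 11, 28, 37, 43, 49, 55, 61, 68
n = 68; position = n/4 = 17.
This falls in the class 35 ≤ s < 45: L = 35, F = 11, f = 17, h = 10.
Lower quartile ≈ 35 + ((17 − 11) / 17) × 10 = 38.5294

38.5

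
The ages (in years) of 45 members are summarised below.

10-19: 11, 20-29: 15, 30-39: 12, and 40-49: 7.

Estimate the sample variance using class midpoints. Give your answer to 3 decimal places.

104.545

Midpoints: 14.5, 24.5, 34.5, 44.5
n = 45, Σfm = 1252.5, mean = 27.8333
Σfm² = 39461.25
Σf(m − x̄)² = Σfm² − (Σfm)²/n = 39461.25 − 1252.5²/45 = 4600.0000
Sample variance = 4600.0000 / 44 = 104.5455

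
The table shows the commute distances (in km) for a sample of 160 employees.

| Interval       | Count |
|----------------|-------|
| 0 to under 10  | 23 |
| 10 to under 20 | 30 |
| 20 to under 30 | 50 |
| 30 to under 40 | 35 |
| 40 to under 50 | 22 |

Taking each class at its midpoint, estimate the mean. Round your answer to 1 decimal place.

25.2

Midpoints: 5, 15, 25, 35, 45
Σfm = 23×5 + 30×15 + 50×25 + 35×35 + 22×45 = 4030
n = Σf = 160
Mean = 4030 / 160 = 25.1875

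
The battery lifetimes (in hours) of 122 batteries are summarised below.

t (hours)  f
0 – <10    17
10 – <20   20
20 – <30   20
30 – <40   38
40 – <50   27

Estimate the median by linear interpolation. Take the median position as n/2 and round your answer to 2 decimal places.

31.05

Cumulative frequencies: 17, 37, 57, 95, 122
n = 122; position = n/2 = 61.
This falls in the class 30 – <40: L = 30, F = 57, f = 38, h = 10.
Median ≈ 30 + ((61 − 57) / 38) × 10 = 31.0526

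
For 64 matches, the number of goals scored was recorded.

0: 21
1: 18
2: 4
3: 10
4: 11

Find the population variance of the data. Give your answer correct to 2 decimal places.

Values: 0, 1, 2, 3, 4
n = 64, Σfx = 100, mean = 1.5625
Σfx² = 300
Σf(x − x̄)² = Σfx² − (Σfx)²/n = 300 − 100²/64 = 143.7500
Population variance = 143.7500 / 64 = 2.2461

2.25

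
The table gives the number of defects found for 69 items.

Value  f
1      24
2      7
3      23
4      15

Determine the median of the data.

3

Cumulative frequencies: 24, 31, 54, 69
n = 69, so the median is the value in position (n+1)/2 = 35.
Position 35 falls at value 3.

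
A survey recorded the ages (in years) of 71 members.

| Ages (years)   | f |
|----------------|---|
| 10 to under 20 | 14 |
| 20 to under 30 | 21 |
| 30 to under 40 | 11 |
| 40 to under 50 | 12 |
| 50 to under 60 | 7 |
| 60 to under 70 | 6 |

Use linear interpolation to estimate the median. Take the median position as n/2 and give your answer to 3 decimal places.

30.455

Cumulative frequencies: 14, 35, 46, 58, 65, 71
n = 71; position = n/2 = 35.5.
This falls in the class 30 to under 40: L = 30, F = 35, f = 11, h = 10.
Median ≈ 30 + ((35.5 − 35) / 11) × 10 = 30.4545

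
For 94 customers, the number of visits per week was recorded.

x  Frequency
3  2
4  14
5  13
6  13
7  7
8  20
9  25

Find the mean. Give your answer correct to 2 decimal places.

6.80

Values: 3, 4, 5, 6, 7, 8, 9
Σfx = 2×3 + 14×4 + 13×5 + 13×6 + 7×7 + 20×8 + 25×9 = 639
n = Σf = 94
Mean = 639 / 94 = 6.7979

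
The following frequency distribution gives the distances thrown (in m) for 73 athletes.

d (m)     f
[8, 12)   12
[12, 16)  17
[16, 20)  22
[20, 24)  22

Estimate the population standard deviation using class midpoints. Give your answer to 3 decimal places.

Midpoints: 10, 14, 18, 22
n = 73, Σfm = 1238, mean = 16.9589
Σfm² = 22308
Σf(m − x̄)² = Σfm² − (Σfm)²/n = 22308 − 1238²/73 = 1312.8767
Population variance = 1312.8767 / 73 = 17.9846
Standard deviation = √17.9846 = 4.2408

4.241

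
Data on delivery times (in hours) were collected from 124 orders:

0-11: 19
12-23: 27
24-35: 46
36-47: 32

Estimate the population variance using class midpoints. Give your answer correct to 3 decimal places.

Midpoints: 5.5, 17.5, 29.5, 41.5
n = 124, Σfm = 3262, mean = 26.3065
Σfm² = 103987
Σf(m − x̄)² = Σfm² − (Σfm)²/n = 103987 − 3262²/124 = 18175.3548
Population variance = 18175.3548 / 124 = 146.5754

146.575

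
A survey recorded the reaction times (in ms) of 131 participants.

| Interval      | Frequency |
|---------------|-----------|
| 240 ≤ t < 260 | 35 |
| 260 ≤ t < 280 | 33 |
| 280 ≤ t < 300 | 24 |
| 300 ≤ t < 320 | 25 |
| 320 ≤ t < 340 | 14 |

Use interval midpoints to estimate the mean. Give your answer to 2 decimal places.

Midpoints: 250, 270, 290, 310, 330
Σfm = 35×250 + 33×270 + 24×290 + 25×310 + 14×330 = 36990
n = Σf = 131
Mean = 36990 / 131 = 282.3664

282.37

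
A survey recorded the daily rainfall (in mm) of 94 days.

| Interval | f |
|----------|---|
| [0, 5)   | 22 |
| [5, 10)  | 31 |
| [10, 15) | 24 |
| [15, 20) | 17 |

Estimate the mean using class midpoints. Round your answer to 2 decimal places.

9.41

Midpoints: 2.5, 7.5, 12.5, 17.5
Σfm = 22×2.5 + 31×7.5 + 24×12.5 + 17×17.5 = 885
n = Σf = 94
Mean = 885 / 94 = 9.4149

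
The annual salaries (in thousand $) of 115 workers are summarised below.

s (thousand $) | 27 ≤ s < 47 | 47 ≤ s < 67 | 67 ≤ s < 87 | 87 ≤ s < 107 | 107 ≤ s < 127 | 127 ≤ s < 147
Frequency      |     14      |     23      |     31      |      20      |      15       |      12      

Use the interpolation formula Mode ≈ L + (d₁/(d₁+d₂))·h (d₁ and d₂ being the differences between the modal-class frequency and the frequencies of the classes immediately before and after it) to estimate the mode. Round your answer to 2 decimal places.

Modal class: 67 ≤ s < 87 (highest frequency 31).
d₁ = 31 − 23 = 8, d₂ = 31 − 20 = 11
Mode ≈ 67 + (8/(8+11)) × 20 = 67 + 8.4211 = 75.4211

75.42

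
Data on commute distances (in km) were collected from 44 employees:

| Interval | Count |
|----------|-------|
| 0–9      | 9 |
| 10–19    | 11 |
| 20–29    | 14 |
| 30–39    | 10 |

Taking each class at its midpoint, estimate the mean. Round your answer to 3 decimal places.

20.182

Midpoints: 4.5, 14.5, 24.5, 34.5
Σfm = 9×4.5 + 11×14.5 + 14×24.5 + 10×34.5 = 888
n = Σf = 44
Mean = 888 / 44 = 20.1818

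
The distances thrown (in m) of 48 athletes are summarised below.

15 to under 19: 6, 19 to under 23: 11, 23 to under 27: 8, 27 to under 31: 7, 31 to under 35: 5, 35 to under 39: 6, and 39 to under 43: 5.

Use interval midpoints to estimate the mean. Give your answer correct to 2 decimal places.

Midpoints: 17, 21, 25, 29, 33, 37, 41
Σfm = 6×17 + 11×21 + 8×25 + 7×29 + 5×33 + 6×37 + 5×41 = 1328
n = Σf = 48
Mean = 1328 / 48 = 27.6667

27.67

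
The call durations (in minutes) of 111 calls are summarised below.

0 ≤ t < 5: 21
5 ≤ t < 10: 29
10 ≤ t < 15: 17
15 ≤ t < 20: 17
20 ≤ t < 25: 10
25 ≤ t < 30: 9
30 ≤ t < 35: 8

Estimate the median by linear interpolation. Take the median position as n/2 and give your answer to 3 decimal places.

11.618

Cumulative frequencies: 21, 50, 67, 84, 94, 103, 111
n = 111; position = n/2 = 55.5.
This falls in the class 10 ≤ t < 15: L = 10, F = 50, f = 17, h = 5.
Median ≈ 10 + ((55.5 − 50) / 17) × 5 = 11.6176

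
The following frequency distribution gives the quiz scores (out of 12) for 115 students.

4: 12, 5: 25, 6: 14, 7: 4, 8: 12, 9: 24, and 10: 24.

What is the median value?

Cumulative frequencies: 12, 37, 51, 55, 67, 91, 115
n = 115, so the median is the value in position (n+1)/2 = 58.
Position 58 falls at value 8.

8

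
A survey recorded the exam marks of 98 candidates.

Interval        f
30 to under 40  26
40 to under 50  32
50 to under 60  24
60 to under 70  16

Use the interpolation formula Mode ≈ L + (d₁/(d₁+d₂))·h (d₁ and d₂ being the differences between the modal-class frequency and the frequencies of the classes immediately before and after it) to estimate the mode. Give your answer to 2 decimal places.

44.29

Modal class: 40 to under 50 (highest frequency 32).
d₁ = 32 − 26 = 6, d₂ = 32 − 24 = 8
Mode ≈ 40 + (6/(6+8)) × 10 = 40 + 4.2857 = 44.2857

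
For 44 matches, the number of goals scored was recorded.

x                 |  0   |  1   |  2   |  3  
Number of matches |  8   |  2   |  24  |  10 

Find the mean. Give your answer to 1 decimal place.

Values: 0, 1, 2, 3
Σfx = 8×0 + 2×1 + 24×2 + 10×3 = 80
n = Σf = 44
Mean = 80 / 44 = 1.8182

1.8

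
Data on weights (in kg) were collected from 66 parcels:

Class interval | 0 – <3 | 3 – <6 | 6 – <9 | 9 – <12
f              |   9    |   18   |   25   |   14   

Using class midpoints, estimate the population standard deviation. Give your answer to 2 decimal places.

2.88

Midpoints: 1.5, 4.5, 7.5, 10.5
n = 66, Σfm = 429, mean = 6.5000
Σfm² = 3334.5
Σf(m − x̄)² = Σfm² − (Σfm)²/n = 3334.5 − 429²/66 = 546.0000
Population variance = 546.0000 / 66 = 8.2727
Standard deviation = √8.2727 = 2.8762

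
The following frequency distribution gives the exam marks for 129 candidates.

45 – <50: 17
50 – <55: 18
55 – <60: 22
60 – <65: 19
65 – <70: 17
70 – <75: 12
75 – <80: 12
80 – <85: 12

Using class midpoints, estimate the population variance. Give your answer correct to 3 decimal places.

118.220

Midpoints: 47.5, 52.5, 57.5, 62.5, 67.5, 72.5, 77.5, 82.5
n = 129, Σfm = 8142.5, mean = 63.1202
Σfm² = 529206.25
Σf(m − x̄)² = Σfm² − (Σfm)²/n = 529206.25 − 8142.5²/129 = 15250.3876
Population variance = 15250.3876 / 129 = 118.2201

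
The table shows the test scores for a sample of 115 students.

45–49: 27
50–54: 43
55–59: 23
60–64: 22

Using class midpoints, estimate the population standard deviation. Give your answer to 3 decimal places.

5.194

Midpoints: 47, 52, 57, 62
n = 115, Σfm = 6180, mean = 53.7391
Σfm² = 335210
Σf(m − x̄)² = Σfm² − (Σfm)²/n = 335210 − 6180²/115 = 3102.1739
Population variance = 3102.1739 / 115 = 26.9754
Standard deviation = √26.9754 = 5.1938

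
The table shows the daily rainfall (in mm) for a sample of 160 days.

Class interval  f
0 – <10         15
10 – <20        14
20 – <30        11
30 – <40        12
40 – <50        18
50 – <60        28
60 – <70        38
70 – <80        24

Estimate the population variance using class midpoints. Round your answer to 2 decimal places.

505.00

Midpoints: 5, 15, 25, 35, 45, 55, 65, 75
n = 160, Σfm = 7600, mean = 47.5000
Σfm² = 441800
Σf(m − x̄)² = Σfm² − (Σfm)²/n = 441800 − 7600²/160 = 80800.0000
Population variance = 80800.0000 / 160 = 505.0000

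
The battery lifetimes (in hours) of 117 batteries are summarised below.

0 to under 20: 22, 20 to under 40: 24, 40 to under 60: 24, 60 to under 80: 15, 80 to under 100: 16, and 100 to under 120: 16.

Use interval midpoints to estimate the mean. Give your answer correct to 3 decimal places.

54.615

Midpoints: 10, 30, 50, 70, 90, 110
Σfm = 22×10 + 24×30 + 24×50 + 15×70 + 16×90 + 16×110 = 6390
n = Σf = 117
Mean = 6390 / 117 = 54.6154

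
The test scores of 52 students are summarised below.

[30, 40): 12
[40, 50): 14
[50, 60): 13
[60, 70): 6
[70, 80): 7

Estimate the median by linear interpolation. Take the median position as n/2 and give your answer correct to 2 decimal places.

50.00

Cumulative frequencies: 12, 26, 39, 45, 52
n = 52; position = n/2 = 26.
This falls in the class [40, 50): L = 40, F = 12, f = 14, h = 10.
Median ≈ 40 + ((26 − 12) / 14) × 10 = 50.0000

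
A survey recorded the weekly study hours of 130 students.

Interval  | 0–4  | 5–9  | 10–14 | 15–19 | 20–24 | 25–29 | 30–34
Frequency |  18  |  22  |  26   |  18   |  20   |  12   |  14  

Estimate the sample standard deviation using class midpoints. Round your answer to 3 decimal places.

9.430

Midpoints: 2, 7, 12, 17, 22, 27, 32
n = 130, Σfm = 2020, mean = 15.5385
Σfm² = 42860
Σf(m − x̄)² = Σfm² − (Σfm)²/n = 42860 − 2020²/130 = 11472.3077
Sample variance = 11472.3077 / 129 = 88.9326
Standard deviation = √88.9326 = 9.4304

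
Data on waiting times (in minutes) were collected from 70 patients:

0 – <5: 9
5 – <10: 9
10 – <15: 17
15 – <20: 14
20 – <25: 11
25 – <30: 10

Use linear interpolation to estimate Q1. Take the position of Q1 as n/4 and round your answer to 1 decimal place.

9.7

Cumulative frequencies: 9, 18, 35, 49, 60, 70
n = 70; position = n/4 = 17.5.
This falls in the class 5 – <10: L = 5, F = 9, f = 9, h = 5.
Lower quartile ≈ 5 + ((17.5 − 9) / 9) × 5 = 9.7222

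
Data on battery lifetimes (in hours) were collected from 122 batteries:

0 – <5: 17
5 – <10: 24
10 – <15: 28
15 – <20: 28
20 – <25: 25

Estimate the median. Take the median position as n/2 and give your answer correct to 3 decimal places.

13.571

Cumulative frequencies: 17, 41, 69, 97, 122
n = 122; position = n/2 = 61.
This falls in the class 10 – <15: L = 10, F = 41, f = 28, h = 5.
Median ≈ 10 + ((61 − 41) / 28) × 5 = 13.5714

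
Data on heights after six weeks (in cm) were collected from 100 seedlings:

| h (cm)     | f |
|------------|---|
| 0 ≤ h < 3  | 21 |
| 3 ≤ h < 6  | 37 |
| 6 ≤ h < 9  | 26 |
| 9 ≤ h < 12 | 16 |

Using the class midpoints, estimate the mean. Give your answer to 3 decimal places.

Midpoints: 1.5, 4.5, 7.5, 10.5
Σfm = 21×1.5 + 37×4.5 + 26×7.5 + 16×10.5 = 561
n = Σf = 100
Mean = 561 / 100 = 5.6100

5.610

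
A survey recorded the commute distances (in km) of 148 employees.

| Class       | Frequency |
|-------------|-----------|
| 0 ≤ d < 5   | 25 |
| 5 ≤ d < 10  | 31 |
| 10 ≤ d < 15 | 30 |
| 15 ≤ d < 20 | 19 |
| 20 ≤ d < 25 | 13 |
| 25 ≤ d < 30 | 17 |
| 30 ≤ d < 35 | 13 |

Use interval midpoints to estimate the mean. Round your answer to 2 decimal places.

14.76

Midpoints: 2.5, 7.5, 12.5, 17.5, 22.5, 27.5, 32.5
Σfm = 25×2.5 + 31×7.5 + 30×12.5 + 19×17.5 + 13×22.5 + 17×27.5 + 13×32.5 = 2185
n = Σf = 148
Mean = 2185 / 148 = 14.7635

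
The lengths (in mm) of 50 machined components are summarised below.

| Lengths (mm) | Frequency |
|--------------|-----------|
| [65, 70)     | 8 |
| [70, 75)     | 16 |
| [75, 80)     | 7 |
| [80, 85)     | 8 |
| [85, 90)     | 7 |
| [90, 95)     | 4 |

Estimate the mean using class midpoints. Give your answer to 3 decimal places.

77.700

Midpoints: 67.5, 72.5, 77.5, 82.5, 87.5, 92.5
Σfm = 8×67.5 + 16×72.5 + 7×77.5 + 8×82.5 + 7×87.5 + 4×92.5 = 3885
n = Σf = 50
Mean = 3885 / 50 = 77.7000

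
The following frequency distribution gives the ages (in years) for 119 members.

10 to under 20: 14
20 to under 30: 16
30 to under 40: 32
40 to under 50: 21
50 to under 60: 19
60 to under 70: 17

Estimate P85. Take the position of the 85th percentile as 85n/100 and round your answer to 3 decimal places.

59.553

Cumulative frequencies: 14, 30, 62, 83, 102, 119
n = 119; position = 85n/100 = 101.15.
This falls in the class 50 to under 60: L = 50, F = 83, f = 19, h = 10.
85th percentile ≈ 50 + ((101.15 − 83) / 19) × 10 = 59.5526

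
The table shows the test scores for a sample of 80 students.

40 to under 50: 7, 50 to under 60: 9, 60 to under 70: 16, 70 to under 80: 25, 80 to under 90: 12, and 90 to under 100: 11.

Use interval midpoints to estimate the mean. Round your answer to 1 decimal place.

Midpoints: 45, 55, 65, 75, 85, 95
Σfm = 7×45 + 9×55 + 16×65 + 25×75 + 12×85 + 11×95 = 5790
n = Σf = 80
Mean = 5790 / 80 = 72.3750

72.4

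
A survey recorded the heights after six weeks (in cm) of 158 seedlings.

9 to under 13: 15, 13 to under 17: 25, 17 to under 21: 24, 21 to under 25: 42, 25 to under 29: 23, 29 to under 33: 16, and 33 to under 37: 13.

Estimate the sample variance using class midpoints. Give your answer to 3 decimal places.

46.782

Midpoints: 11, 15, 19, 23, 27, 31, 35
n = 158, Σfm = 3534, mean = 22.3671
Σfm² = 86390
Σf(m − x̄)² = Σfm² − (Σfm)²/n = 86390 − 3534²/158 = 7344.7089
Sample variance = 7344.7089 / 157 = 46.7816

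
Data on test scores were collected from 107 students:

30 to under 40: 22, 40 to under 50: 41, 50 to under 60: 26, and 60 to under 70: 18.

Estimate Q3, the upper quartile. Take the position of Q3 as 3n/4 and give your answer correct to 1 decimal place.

56.6

Cumulative frequencies: 22, 63, 89, 107
n = 107; position = 3n/4 = 80.25.
This falls in the class 50 to under 60: L = 50, F = 63, f = 26, h = 10.
Upper quartile ≈ 50 + ((80.25 − 63) / 26) × 10 = 56.6346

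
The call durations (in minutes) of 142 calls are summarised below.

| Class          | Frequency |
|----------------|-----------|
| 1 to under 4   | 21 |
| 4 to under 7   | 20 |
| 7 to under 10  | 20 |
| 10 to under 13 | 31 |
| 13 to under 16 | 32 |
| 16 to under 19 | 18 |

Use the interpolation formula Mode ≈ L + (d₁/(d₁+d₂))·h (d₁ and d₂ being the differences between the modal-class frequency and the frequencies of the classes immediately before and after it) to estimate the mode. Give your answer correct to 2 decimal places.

13.20

Modal class: 13 to under 16 (highest frequency 32).
d₁ = 32 − 31 = 1, d₂ = 32 − 18 = 14
Mode ≈ 13 + (1/(1+14)) × 3 = 13 + 0.2000 = 13.2000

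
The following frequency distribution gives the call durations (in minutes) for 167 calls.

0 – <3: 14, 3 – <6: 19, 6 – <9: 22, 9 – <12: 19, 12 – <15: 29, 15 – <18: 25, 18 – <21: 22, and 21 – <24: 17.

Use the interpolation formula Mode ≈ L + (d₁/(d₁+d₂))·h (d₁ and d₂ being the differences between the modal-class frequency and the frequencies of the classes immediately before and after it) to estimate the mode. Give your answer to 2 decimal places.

14.14

Modal class: 12 – <15 (highest frequency 29).
d₁ = 29 − 19 = 10, d₂ = 29 − 25 = 4
Mode ≈ 12 + (10/(10+4)) × 3 = 12 + 2.1429 = 14.1429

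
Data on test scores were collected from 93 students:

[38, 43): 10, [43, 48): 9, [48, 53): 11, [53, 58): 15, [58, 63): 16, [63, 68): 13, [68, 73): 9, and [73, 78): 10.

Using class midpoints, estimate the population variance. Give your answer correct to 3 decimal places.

Midpoints: 40.5, 45.5, 50.5, 55.5, 60.5, 65.5, 70.5, 75.5
n = 93, Σfm = 5411.5, mean = 58.1882
Σfm² = 325363.25
Σf(m − x̄)² = Σfm² − (Σfm)²/n = 325363.25 − 5411.5²/93 = 10477.9570
Population variance = 10477.9570 / 93 = 112.6662

112.666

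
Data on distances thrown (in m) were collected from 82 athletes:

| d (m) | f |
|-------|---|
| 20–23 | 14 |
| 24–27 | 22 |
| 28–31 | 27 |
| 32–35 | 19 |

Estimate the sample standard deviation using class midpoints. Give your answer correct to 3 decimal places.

4.104

Midpoints: 21.5, 25.5, 29.5, 33.5
n = 82, Σfm = 2295, mean = 27.9878
Σfm² = 65596.5
Σf(m − x̄)² = Σfm² − (Σfm)²/n = 65596.5 − 2295²/82 = 1364.4878
Sample variance = 1364.4878 / 81 = 16.8455
Standard deviation = √16.8455 = 4.1043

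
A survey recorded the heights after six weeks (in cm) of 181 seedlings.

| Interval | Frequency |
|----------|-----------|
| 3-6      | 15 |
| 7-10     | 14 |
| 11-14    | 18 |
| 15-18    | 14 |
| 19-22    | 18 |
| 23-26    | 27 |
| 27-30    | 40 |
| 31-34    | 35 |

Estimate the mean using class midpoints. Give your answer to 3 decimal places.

21.826

Midpoints: 4.5, 8.5, 12.5, 16.5, 20.5, 24.5, 28.5, 32.5
Σfm = 15×4.5 + 14×8.5 + 18×12.5 + 14×16.5 + 18×20.5 + 27×24.5 + 40×28.5 + 35×32.5 = 3950.5
n = Σf = 181
Mean = 3950.5 / 181 = 21.8260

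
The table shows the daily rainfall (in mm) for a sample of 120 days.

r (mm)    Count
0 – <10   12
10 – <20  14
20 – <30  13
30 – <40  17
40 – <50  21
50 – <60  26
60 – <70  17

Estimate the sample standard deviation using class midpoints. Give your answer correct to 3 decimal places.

19.154

Midpoints: 5, 15, 25, 35, 45, 55, 65
n = 120, Σfm = 4670, mean = 38.9167
Σfm² = 225400
Σf(m − x̄)² = Σfm² − (Σfm)²/n = 225400 − 4670²/120 = 43659.1667
Sample variance = 43659.1667 / 119 = 366.8838
Standard deviation = √366.8838 = 19.1542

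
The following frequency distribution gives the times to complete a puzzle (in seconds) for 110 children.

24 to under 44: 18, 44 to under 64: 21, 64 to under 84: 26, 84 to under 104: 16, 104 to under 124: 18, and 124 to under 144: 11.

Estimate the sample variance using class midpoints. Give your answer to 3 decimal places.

Midpoints: 34, 54, 74, 94, 114, 134
n = 110, Σfm = 8700, mean = 79.0909
Σfm² = 797240
Σf(m − x̄)² = Σfm² − (Σfm)²/n = 797240 − 8700²/110 = 109149.0909
Sample variance = 109149.0909 / 109 = 1001.3678

1001.368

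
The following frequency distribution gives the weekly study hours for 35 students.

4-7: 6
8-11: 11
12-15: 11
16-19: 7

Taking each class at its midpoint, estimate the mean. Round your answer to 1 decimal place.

Midpoints: 5.5, 9.5, 13.5, 17.5
Σfm = 6×5.5 + 11×9.5 + 11×13.5 + 7×17.5 = 408.5
n = Σf = 35
Mean = 408.5 / 35 = 11.6714

11.7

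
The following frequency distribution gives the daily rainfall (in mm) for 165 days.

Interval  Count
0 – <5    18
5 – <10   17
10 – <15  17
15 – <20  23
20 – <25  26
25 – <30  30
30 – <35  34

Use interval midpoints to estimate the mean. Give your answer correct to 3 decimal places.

Midpoints: 2.5, 7.5, 12.5, 17.5, 22.5, 27.5, 32.5
Σfm = 18×2.5 + 17×7.5 + 17×12.5 + 23×17.5 + 26×22.5 + 30×27.5 + 34×32.5 = 3302.5
n = Σf = 165
Mean = 3302.5 / 165 = 20.0152

20.015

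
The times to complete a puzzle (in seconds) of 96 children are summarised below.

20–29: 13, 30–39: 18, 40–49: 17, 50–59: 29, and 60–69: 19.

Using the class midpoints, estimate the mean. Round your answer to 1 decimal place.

Midpoints: 24.5, 34.5, 44.5, 54.5, 64.5
Σfm = 13×24.5 + 18×34.5 + 17×44.5 + 29×54.5 + 19×64.5 = 4502
n = Σf = 96
Mean = 4502 / 96 = 46.8958

46.9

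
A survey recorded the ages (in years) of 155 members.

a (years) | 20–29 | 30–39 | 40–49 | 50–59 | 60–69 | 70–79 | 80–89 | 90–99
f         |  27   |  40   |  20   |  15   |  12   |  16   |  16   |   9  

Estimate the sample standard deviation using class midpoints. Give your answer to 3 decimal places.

Midpoints: 24.5, 34.5, 44.5, 54.5, 64.5, 74.5, 84.5, 94.5
n = 155, Σfm = 7917.5, mean = 51.0806
Σfm² = 481318.75
Σf(m − x̄)² = Σfm² − (Σfm)²/n = 481318.75 − 7917.5²/155 = 76887.7419
Sample variance = 76887.7419 / 154 = 499.2711
Standard deviation = √499.2711 = 22.3444

22.344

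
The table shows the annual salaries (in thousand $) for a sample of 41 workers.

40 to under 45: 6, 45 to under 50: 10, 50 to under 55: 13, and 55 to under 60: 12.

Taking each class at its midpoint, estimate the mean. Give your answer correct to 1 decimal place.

51.3

Midpoints: 42.5, 47.5, 52.5, 57.5
Σfm = 6×42.5 + 10×47.5 + 13×52.5 + 12×57.5 = 2102.5
n = Σf = 41
Mean = 2102.5 / 41 = 51.2805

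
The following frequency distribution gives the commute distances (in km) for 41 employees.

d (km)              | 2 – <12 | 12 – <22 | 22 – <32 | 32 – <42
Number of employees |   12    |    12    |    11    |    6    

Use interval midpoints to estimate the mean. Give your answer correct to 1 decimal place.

Midpoints: 7, 17, 27, 37
Σfm = 12×7 + 12×17 + 11×27 + 6×37 = 807
n = Σf = 41
Mean = 807 / 41 = 19.6829

19.7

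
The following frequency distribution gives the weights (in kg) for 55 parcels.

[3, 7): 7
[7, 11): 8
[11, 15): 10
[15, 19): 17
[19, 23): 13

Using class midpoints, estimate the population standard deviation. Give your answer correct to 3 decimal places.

Midpoints: 5, 9, 13, 17, 21
n = 55, Σfm = 799, mean = 14.5273
Σfm² = 13159
Σf(m − x̄)² = Σfm² − (Σfm)²/n = 13159 − 799²/55 = 1551.7091
Population variance = 1551.7091 / 55 = 28.2129
Standard deviation = √28.2129 = 5.3116

5.312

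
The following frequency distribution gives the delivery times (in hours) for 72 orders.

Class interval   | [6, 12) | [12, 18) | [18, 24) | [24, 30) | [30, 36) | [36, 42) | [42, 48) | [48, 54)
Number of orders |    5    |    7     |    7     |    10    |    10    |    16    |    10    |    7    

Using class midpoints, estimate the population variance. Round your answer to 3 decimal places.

Midpoints: 9, 15, 21, 27, 33, 39, 45, 51
n = 72, Σfm = 2328, mean = 32.3333
Σfm² = 86040
Σf(m − x̄)² = Σfm² − (Σfm)²/n = 86040 − 2328²/72 = 10768.0000
Population variance = 10768.0000 / 72 = 149.5556

149.556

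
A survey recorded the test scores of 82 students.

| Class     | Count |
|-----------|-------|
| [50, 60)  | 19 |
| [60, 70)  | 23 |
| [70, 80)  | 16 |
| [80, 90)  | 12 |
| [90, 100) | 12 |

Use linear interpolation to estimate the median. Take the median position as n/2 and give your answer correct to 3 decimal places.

69.565

Cumulative frequencies: 19, 42, 58, 70, 82
n = 82; position = n/2 = 41.
This falls in the class [60, 70): L = 60, F = 19, f = 23, h = 10.
Median ≈ 60 + ((41 − 19) / 23) × 10 = 69.5652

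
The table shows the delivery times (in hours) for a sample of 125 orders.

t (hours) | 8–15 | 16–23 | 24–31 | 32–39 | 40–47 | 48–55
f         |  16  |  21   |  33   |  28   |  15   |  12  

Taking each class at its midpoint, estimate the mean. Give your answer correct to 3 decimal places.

30.124

Midpoints: 11.5, 19.5, 27.5, 35.5, 43.5, 51.5
Σfm = 16×11.5 + 21×19.5 + 33×27.5 + 28×35.5 + 15×43.5 + 12×51.5 = 3765.5
n = Σf = 125
Mean = 3765.5 / 125 = 30.1240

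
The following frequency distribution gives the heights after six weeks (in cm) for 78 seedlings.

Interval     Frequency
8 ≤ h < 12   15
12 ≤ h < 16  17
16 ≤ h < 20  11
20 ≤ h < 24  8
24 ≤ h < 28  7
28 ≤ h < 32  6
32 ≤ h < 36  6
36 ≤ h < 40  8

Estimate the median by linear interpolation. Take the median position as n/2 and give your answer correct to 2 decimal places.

18.55

Cumulative frequencies: 15, 32, 43, 51, 58, 64, 70, 78
n = 78; position = n/2 = 39.
This falls in the class 16 ≤ h < 20: L = 16, F = 32, f = 11, h = 4.
Median ≈ 16 + ((39 − 32) / 11) × 4 = 18.5455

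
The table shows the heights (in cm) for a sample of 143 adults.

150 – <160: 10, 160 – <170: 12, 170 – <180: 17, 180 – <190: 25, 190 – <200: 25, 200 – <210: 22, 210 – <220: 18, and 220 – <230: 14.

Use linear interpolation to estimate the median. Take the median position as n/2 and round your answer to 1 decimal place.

193.0

Cumulative frequencies: 10, 22, 39, 64, 89, 111, 129, 143
n = 143; position = n/2 = 71.5.
This falls in the class 190 – <200: L = 190, F = 64, f = 25, h = 10.
Median ≈ 190 + ((71.5 − 64) / 25) × 10 = 193.0000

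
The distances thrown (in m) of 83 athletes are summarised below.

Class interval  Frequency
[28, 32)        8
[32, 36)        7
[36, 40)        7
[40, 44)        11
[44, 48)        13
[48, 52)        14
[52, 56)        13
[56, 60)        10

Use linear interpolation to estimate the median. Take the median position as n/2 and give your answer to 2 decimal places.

46.62

Cumulative frequencies: 8, 15, 22, 33, 46, 60, 73, 83
n = 83; position = n/2 = 41.5.
This falls in the class [44, 48): L = 44, F = 33, f = 13, h = 4.
Median ≈ 44 + ((41.5 − 33) / 13) × 4 = 46.6154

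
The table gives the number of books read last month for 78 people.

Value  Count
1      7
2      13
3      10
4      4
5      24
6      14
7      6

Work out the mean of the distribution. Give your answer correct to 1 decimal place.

Values: 1, 2, 3, 4, 5, 6, 7
Σfx = 7×1 + 13×2 + 10×3 + 4×4 + 24×5 + 14×6 + 6×7 = 325
n = Σf = 78
Mean = 325 / 78 = 4.1667

4.2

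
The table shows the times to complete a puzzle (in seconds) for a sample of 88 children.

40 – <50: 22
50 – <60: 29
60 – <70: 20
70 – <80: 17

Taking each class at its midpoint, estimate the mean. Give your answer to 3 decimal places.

Midpoints: 45, 55, 65, 75
Σfm = 22×45 + 29×55 + 20×65 + 17×75 = 5160
n = Σf = 88
Mean = 5160 / 88 = 58.6364

58.636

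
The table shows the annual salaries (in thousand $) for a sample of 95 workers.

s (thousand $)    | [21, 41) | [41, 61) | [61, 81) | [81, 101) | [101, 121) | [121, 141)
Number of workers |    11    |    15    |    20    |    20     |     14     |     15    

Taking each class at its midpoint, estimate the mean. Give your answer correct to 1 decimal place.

Midpoints: 31, 51, 71, 91, 111, 131
Σfm = 11×31 + 15×51 + 20×71 + 20×91 + 14×111 + 15×131 = 7865
n = Σf = 95
Mean = 7865 / 95 = 82.7895

82.8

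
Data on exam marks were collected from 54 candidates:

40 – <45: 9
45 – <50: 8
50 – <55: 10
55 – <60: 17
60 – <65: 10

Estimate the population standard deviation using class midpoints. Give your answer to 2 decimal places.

Midpoints: 42.5, 47.5, 52.5, 57.5, 62.5
n = 54, Σfm = 2890, mean = 53.5185
Σfm² = 157137.5
Σf(m − x̄)² = Σfm² − (Σfm)²/n = 157137.5 − 2890²/54 = 2468.9815
Population variance = 2468.9815 / 54 = 45.7219
Standard deviation = √45.7219 = 6.7618

6.76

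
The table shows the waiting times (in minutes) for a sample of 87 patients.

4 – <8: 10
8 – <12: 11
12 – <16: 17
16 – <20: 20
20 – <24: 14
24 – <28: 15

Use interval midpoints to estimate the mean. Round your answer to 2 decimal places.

Midpoints: 6, 10, 14, 18, 22, 26
Σfm = 10×6 + 11×10 + 17×14 + 20×18 + 14×22 + 15×26 = 1466
n = Σf = 87
Mean = 1466 / 87 = 16.8506

16.85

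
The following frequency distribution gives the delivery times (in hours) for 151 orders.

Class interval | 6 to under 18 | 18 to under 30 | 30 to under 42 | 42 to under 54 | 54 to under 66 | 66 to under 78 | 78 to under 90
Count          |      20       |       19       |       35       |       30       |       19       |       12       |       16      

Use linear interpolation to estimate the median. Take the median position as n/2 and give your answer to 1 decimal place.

42.6

Cumulative frequencies: 20, 39, 74, 104, 123, 135, 151
n = 151; position = n/2 = 75.5.
This falls in the class 42 to under 54: L = 42, F = 74, f = 30, h = 12.
Median ≈ 42 + ((75.5 − 74) / 30) × 12 = 42.6000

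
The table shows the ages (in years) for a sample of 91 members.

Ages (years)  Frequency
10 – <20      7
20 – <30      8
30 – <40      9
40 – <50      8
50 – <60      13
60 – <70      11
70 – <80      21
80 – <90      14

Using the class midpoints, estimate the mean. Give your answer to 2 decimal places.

56.87

Midpoints: 15, 25, 35, 45, 55, 65, 75, 85
Σfm = 7×15 + 8×25 + 9×35 + 8×45 + 13×55 + 11×65 + 21×75 + 14×85 = 5175
n = Σf = 91
Mean = 5175 / 91 = 56.8681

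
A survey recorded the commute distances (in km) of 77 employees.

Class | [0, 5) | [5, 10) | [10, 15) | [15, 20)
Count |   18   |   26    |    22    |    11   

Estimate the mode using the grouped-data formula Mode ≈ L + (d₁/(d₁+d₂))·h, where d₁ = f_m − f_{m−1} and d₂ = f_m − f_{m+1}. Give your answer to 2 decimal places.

Modal class: [5, 10) (highest frequency 26).
d₁ = 26 − 18 = 8, d₂ = 26 − 22 = 4
Mode ≈ 5 + (8/(8+4)) × 5 = 5 + 3.3333 = 8.3333

8.33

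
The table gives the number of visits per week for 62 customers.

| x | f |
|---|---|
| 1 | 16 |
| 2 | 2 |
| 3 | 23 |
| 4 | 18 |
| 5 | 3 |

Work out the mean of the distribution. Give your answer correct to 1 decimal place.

Values: 1, 2, 3, 4, 5
Σfx = 16×1 + 2×2 + 23×3 + 18×4 + 3×5 = 176
n = Σf = 62
Mean = 176 / 62 = 2.8387

2.8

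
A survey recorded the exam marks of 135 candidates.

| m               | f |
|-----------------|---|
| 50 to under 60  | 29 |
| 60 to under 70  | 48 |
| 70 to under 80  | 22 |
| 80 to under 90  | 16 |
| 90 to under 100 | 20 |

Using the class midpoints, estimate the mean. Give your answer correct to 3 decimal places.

71.296

Midpoints: 55, 65, 75, 85, 95
Σfm = 29×55 + 48×65 + 22×75 + 16×85 + 20×95 = 9625
n = Σf = 135
Mean = 9625 / 135 = 71.2963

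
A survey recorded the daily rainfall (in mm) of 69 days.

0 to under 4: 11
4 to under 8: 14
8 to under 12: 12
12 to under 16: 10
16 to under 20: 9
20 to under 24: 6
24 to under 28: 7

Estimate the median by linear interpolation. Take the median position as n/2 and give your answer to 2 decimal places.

11.17

Cumulative frequencies: 11, 25, 37, 47, 56, 62, 69
n = 69; position = n/2 = 34.5.
This falls in the class 8 to under 12: L = 8, F = 25, f = 12, h = 4.
Median ≈ 8 + ((34.5 − 25) / 12) × 4 = 11.1667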